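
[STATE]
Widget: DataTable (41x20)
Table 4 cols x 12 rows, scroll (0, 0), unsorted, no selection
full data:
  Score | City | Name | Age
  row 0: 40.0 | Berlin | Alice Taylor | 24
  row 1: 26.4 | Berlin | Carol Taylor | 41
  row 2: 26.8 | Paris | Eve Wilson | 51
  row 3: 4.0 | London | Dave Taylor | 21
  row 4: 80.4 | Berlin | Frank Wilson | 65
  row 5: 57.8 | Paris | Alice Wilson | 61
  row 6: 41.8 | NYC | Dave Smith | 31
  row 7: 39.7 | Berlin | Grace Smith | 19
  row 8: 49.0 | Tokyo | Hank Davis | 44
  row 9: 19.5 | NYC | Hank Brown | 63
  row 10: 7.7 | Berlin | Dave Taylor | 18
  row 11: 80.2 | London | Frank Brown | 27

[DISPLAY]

Score│City  │Name        │Age            
─────┼──────┼────────────┼───            
40.0 │Berlin│Alice Taylor│24             
26.4 │Berlin│Carol Taylor│41             
26.8 │Paris │Eve Wilson  │51             
4.0  │London│Dave Taylor │21             
80.4 │Berlin│Frank Wilson│65             
57.8 │Paris │Alice Wilson│61             
41.8 │NYC   │Dave Smith  │31             
39.7 │Berlin│Grace Smith │19             
49.0 │Tokyo │Hank Davis  │44             
19.5 │NYC   │Hank Brown  │63             
7.7  │Berlin│Dave Taylor │18             
80.2 │London│Frank Brown │27             
                                         
                                         
                                         
                                         
                                         
                                         


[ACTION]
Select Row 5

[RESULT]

Score│City  │Name        │Age            
─────┼──────┼────────────┼───            
40.0 │Berlin│Alice Taylor│24             
26.4 │Berlin│Carol Taylor│41             
26.8 │Paris │Eve Wilson  │51             
4.0  │London│Dave Taylor │21             
80.4 │Berlin│Frank Wilson│65             
>7.8 │Paris │Alice Wilson│61             
41.8 │NYC   │Dave Smith  │31             
39.7 │Berlin│Grace Smith │19             
49.0 │Tokyo │Hank Davis  │44             
19.5 │NYC   │Hank Brown  │63             
7.7  │Berlin│Dave Taylor │18             
80.2 │London│Frank Brown │27             
                                         
                                         
                                         
                                         
                                         
                                         


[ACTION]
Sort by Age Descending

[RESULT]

Score│City  │Name        │Ag▼            
─────┼──────┼────────────┼───            
80.4 │Berlin│Frank Wilson│65             
19.5 │NYC   │Hank Brown  │63             
57.8 │Paris │Alice Wilson│61             
26.8 │Paris │Eve Wilson  │51             
49.0 │Tokyo │Hank Davis  │44             
>6.4 │Berlin│Carol Taylor│41             
41.8 │NYC   │Dave Smith  │31             
80.2 │London│Frank Brown │27             
40.0 │Berlin│Alice Taylor│24             
4.0  │London│Dave Taylor │21             
39.7 │Berlin│Grace Smith │19             
7.7  │Berlin│Dave Taylor │18             
                                         
                                         
                                         
                                         
                                         
                                         


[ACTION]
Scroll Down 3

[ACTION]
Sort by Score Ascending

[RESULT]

Scor▲│City  │Name        │Age            
─────┼──────┼────────────┼───            
4.0  │London│Dave Taylor │21             
7.7  │Berlin│Dave Taylor │18             
19.5 │NYC   │Hank Brown  │63             
26.4 │Berlin│Carol Taylor│41             
26.8 │Paris │Eve Wilson  │51             
>9.7 │Berlin│Grace Smith │19             
40.0 │Berlin│Alice Taylor│24             
41.8 │NYC   │Dave Smith  │31             
49.0 │Tokyo │Hank Davis  │44             
57.8 │Paris │Alice Wilson│61             
80.2 │London│Frank Brown │27             
80.4 │Berlin│Frank Wilson│65             
                                         
                                         
                                         
                                         
                                         
                                         


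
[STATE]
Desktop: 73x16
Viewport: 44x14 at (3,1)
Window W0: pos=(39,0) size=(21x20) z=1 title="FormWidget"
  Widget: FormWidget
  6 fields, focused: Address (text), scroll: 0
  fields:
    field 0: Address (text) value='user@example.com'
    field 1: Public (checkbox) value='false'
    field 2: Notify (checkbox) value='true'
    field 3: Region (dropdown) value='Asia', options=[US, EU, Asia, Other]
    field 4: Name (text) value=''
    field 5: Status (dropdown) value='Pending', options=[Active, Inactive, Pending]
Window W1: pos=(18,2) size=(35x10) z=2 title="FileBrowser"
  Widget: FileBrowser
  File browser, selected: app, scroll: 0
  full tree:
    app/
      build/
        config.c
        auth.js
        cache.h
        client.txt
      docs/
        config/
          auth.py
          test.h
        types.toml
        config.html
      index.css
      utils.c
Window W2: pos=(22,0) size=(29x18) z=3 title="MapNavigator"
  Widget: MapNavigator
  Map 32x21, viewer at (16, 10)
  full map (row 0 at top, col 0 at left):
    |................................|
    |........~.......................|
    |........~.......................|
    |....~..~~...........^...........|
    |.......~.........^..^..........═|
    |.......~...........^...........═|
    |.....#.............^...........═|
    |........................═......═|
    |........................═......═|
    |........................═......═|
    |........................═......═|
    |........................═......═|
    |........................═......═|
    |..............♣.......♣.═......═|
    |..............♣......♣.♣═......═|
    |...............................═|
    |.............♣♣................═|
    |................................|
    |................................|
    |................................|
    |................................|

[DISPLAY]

                   ┃ MapNavigator           
               ┏━━━┠────────────────────────
               ┃ Fi┃.~..~~...........^......
               ┠───┃....~.........^..^......
               ┃> [┃....~...........^.......
               ┃   ┃..#.............^.......
               ┃   ┃.....................═..
               ┃   ┃.....................═..
               ┃   ┃.....................═..
               ┃   ┃.............@.......═..
               ┗━━━┃.....................═..
                   ┃.....................═..
                   ┃...........♣.......♣.═..
                   ┃...........♣......♣.♣═..


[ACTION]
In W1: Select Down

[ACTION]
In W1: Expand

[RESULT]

                   ┃ MapNavigator           
               ┏━━━┠────────────────────────
               ┃ Fi┃.~..~~...........^......
               ┠───┃....~.........^..^......
               ┃  [┃....~...........^.......
               ┃  >┃..#.............^.......
               ┃   ┃.....................═..
               ┃   ┃.....................═..
               ┃   ┃.....................═..
               ┃   ┃.............@.......═..
               ┗━━━┃.....................═..
                   ┃.....................═..
                   ┃...........♣.......♣.═..
                   ┃...........♣......♣.♣═..


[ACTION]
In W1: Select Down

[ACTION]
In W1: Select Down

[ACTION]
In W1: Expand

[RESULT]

                   ┃ MapNavigator           
               ┏━━━┠────────────────────────
               ┃ Fi┃.~..~~...........^......
               ┠───┃....~.........^..^......
               ┃  [┃....~...........^.......
               ┃   ┃..#.............^.......
               ┃   ┃.....................═..
               ┃   ┃.....................═..
               ┃   ┃.....................═..
               ┃   ┃.............@.......═..
               ┗━━━┃.....................═..
                   ┃.....................═..
                   ┃...........♣.......♣.═..
                   ┃...........♣......♣.♣═..


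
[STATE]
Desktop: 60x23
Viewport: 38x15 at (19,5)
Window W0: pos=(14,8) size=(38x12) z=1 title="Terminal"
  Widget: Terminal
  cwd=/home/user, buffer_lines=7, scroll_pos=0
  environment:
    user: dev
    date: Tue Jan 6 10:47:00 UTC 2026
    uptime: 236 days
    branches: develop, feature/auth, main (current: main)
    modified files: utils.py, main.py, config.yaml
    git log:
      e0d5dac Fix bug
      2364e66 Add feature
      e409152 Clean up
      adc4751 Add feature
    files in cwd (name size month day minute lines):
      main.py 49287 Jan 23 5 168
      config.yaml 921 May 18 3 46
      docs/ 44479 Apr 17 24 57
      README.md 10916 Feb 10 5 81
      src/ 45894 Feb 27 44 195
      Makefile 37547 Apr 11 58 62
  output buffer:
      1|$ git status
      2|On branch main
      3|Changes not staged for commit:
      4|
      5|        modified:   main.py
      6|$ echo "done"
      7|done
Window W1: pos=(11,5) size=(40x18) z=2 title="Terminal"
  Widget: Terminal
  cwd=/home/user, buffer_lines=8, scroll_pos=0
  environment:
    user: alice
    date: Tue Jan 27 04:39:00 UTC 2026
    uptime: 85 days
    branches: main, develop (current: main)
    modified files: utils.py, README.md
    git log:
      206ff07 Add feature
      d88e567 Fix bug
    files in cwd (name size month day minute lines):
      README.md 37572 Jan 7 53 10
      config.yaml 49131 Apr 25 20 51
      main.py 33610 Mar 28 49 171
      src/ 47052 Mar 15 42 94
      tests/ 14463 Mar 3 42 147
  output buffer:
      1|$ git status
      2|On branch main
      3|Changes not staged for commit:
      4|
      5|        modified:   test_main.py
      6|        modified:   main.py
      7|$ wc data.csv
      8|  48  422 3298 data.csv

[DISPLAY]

━━━━━━━━━━━━━━━━━━━━━━━━━━━━━━━┓      
al                             ┃      
───────────────────────────────┨      
tatus                          ┃┓     
ch main                        ┃┃     
 not staged for commit:        ┃┨     
                               ┃┃     
 modified:   test_main.py      ┃┃     
 modified:   main.py           ┃┃     
ta.csv                         ┃┃     
22 3298 data.csv               ┃┃     
                               ┃┃     
                               ┃┃     
                               ┃┃     
                               ┃┛     


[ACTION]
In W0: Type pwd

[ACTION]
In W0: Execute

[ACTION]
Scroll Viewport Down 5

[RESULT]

tatus                          ┃┓     
ch main                        ┃┃     
 not staged for commit:        ┃┨     
                               ┃┃     
 modified:   test_main.py      ┃┃     
 modified:   main.py           ┃┃     
ta.csv                         ┃┃     
22 3298 data.csv               ┃┃     
                               ┃┃     
                               ┃┃     
                               ┃┃     
                               ┃┛     
                               ┃      
                               ┃      
━━━━━━━━━━━━━━━━━━━━━━━━━━━━━━━┛      


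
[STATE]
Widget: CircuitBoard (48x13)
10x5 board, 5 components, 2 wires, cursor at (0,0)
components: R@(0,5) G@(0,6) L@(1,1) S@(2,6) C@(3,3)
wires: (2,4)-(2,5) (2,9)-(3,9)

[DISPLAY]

   0 1 2 3 4 5 6 7 8 9                          
0  [.]                  R   G                   
                                                
1       L                                       
                                                
2                   · ─ ·   S           ·       
                                        │       
3               C                       ·       
                                                
4                                               
Cursor: (0,0)                                   
                                                
                                                


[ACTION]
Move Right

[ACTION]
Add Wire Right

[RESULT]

   0 1 2 3 4 5 6 7 8 9                          
0      [.]─ ·           R   G                   
                                                
1       L                                       
                                                
2                   · ─ ·   S           ·       
                                        │       
3               C                       ·       
                                                
4                                               
Cursor: (0,1)                                   
                                                
                                                


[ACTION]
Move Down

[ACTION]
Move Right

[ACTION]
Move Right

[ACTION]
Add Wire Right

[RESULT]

   0 1 2 3 4 5 6 7 8 9                          
0       · ─ ·           R   G                   
                                                
1       L      [.]─ ·                           
                                                
2                   · ─ ·   S           ·       
                                        │       
3               C                       ·       
                                                
4                                               
Cursor: (1,3)                                   
                                                
                                                


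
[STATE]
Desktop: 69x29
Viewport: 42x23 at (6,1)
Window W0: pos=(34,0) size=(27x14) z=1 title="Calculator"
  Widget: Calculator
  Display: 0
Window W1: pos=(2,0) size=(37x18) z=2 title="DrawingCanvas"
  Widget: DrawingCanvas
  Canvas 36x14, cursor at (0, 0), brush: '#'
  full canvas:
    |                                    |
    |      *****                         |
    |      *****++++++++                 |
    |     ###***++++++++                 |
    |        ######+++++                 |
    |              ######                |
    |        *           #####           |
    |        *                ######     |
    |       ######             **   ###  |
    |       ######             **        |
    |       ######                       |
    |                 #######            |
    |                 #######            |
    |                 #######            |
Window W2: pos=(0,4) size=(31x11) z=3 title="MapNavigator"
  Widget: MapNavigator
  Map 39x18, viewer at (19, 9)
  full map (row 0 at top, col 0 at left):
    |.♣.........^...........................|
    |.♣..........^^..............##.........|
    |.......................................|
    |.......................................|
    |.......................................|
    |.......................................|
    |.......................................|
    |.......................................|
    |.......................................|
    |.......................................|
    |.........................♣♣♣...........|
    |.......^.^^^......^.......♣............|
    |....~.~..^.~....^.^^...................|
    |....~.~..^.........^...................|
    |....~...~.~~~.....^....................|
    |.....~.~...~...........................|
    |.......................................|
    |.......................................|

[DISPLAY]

awingCanvas                     ┃culator  
────────────────────────────────┨─────────
                                ┃         
━━━━━━━━━━━━━━━━━━━━━━━━┓       ┃┬───┬───┬
avigator                ┃       ┃│ 8 │ 9 │
────────────────────────┨       ┃┼───┼───┼
........................┃       ┃│ 5 │ 6 │
........................┃       ┃┼───┼───┼
........................┃       ┃│ 2 │ 3 │
.........@..............┃###    ┃┼───┼───┼
...............♣♣♣......┃   ### ┃│ . │ = │
^^......^.......♣.......┃       ┃┴───┴───┴
.~....^.^^..............┃       ┃━━━━━━━━━
━━━━━━━━━━━━━━━━━━━━━━━━┛       ┃         
              #######           ┃         
              #######           ┃         
━━━━━━━━━━━━━━━━━━━━━━━━━━━━━━━━┛         
                                          
                                          
                                          
                                          
                                          
                                          


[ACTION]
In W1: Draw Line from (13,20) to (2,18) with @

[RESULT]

awingCanvas                     ┃culator  
────────────────────────────────┨─────────
                                ┃         
━━━━━━━━━━━━━━━━━━━━━━━━┓       ┃┬───┬───┬
avigator                ┃       ┃│ 8 │ 9 │
────────────────────────┨       ┃┼───┼───┼
........................┃       ┃│ 5 │ 6 │
........................┃       ┃┼───┼───┼
........................┃       ┃│ 2 │ 3 │
.........@..............┃###    ┃┼───┼───┼
...............♣♣♣......┃   ### ┃│ . │ = │
^^......^.......♣.......┃       ┃┴───┴───┴
.~....^.^^..............┃       ┃━━━━━━━━━
━━━━━━━━━━━━━━━━━━━━━━━━┛       ┃         
              ###@###           ┃         
              ###@###           ┃         
━━━━━━━━━━━━━━━━━━━━━━━━━━━━━━━━┛         
                                          
                                          
                                          
                                          
                                          
                                          


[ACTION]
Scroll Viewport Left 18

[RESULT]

  ┃ DrawingCanvas                     ┃cul
  ┠───────────────────────────────────┨───
  ┃+                                  ┃   
┏━━━━━━━━━━━━━━━━━━━━━━━━━━━━━┓       ┃┬──
┃ MapNavigator                ┃       ┃│ 8
┠─────────────────────────────┨       ┃┼──
┃.............................┃       ┃│ 5
┃.............................┃       ┃┼──
┃.............................┃       ┃│ 2
┃..............@..............┃###    ┃┼──
┃....................♣♣♣......┃   ### ┃│ .
┃..^.^^^......^.......♣.......┃       ┃┴──
┃.~..^.~....^.^^..............┃       ┃━━━
┗━━━━━━━━━━━━━━━━━━━━━━━━━━━━━┛       ┃   
  ┃                 ###@###           ┃   
  ┃                 ###@###           ┃   
  ┗━━━━━━━━━━━━━━━━━━━━━━━━━━━━━━━━━━━┛   
                                          
                                          
                                          
                                          
                                          
                                          


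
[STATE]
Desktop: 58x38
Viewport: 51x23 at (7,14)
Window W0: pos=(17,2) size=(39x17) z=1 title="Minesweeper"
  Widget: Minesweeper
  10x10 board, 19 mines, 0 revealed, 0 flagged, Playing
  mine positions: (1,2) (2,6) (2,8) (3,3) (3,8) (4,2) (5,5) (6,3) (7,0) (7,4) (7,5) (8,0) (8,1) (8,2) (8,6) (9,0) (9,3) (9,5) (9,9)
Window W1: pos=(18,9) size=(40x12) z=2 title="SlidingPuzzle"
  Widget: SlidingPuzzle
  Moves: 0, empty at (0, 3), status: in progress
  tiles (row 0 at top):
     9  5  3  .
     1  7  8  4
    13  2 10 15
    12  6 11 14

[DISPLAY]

          ┃┃├────┼────┼────┼────┤                 ┃
          ┃┃│  1 │  7 │  8 │  4 │                 ┃
          ┃┃├────┼────┼────┼────┤                 ┃
          ┃┃│ 13 │  2 │ 10 │ 15 │                 ┃
          ┗┃├────┼────┼────┼────┤                 ┃
           ┃│ 12 │  6 │ 11 │ 14 │                 ┃
           ┗━━━━━━━━━━━━━━━━━━━━━━━━━━━━━━━━━━━━━━┛
                                                   
                                                   
                                                   
                                                   
                                                   
                                                   
                                                   
                                                   
                                                   
                                                   
                                                   
                                                   
                                                   
                                                   
                                                   
                                                   


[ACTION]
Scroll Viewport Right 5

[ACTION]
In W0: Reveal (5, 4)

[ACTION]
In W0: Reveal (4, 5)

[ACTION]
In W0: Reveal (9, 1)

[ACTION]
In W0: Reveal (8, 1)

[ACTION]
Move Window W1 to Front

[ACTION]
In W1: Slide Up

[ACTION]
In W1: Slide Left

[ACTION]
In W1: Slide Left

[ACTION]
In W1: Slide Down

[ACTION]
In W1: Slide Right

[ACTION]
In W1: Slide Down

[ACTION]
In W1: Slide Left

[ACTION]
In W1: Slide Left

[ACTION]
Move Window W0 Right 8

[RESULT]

           ┃├────┼────┼────┼────┤                 ┃
           ┃│  1 │  7 │  8 │  4 │                 ┃
           ┃├────┼────┼────┼────┤                 ┃
           ┃│ 13 │  2 │ 10 │ 15 │                 ┃
           ┃├────┼────┼────┼────┤                 ┃
           ┃│ 12 │  6 │ 11 │ 14 │                 ┃
           ┗━━━━━━━━━━━━━━━━━━━━━━━━━━━━━━━━━━━━━━┛
                                                   
                                                   
                                                   
                                                   
                                                   
                                                   
                                                   
                                                   
                                                   
                                                   
                                                   
                                                   
                                                   
                                                   
                                                   
                                                   


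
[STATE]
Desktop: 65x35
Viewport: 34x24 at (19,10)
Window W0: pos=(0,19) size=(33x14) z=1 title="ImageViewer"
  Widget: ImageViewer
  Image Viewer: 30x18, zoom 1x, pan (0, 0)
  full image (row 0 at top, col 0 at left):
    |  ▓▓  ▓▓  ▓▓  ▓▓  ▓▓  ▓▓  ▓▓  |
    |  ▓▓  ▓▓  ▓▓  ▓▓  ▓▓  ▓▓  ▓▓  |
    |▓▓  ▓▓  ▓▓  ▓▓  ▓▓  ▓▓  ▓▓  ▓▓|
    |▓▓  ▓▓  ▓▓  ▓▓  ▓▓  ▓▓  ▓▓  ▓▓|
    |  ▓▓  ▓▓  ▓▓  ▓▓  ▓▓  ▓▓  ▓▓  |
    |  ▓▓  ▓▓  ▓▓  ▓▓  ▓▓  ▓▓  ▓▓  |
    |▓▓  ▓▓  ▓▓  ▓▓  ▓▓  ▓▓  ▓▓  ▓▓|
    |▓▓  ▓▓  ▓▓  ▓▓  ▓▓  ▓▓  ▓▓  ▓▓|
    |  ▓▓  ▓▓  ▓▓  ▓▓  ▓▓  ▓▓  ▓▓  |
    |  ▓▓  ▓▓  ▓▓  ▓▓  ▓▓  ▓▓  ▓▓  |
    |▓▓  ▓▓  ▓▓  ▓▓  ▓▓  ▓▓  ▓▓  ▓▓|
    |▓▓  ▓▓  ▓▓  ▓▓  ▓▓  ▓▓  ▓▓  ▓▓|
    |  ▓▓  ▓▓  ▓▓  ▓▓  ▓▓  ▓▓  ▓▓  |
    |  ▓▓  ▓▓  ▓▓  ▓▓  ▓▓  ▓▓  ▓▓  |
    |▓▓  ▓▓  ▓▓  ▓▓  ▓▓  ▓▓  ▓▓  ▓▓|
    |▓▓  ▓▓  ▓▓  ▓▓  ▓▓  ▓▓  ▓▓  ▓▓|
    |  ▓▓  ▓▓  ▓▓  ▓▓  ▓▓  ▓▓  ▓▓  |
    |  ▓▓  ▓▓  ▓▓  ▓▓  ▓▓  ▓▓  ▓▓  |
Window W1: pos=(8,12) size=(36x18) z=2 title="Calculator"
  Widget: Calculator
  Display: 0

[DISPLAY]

                                  
                                  
━━━━━━━━━━━━━━━━━━━━━━━━┓         
r                       ┃         
────────────────────────┨         
                       0┃         
──┬───┐                 ┃         
9 │ ÷ │                 ┃         
──┼───┤                 ┃         
6 │ × │                 ┃         
──┼───┤                 ┃         
3 │ - │                 ┃         
──┼───┤                 ┃         
= │ + │                 ┃         
──┼───┤                 ┃         
MR│ M+│                 ┃         
──┴───┘                 ┃         
                        ┃         
                        ┃         
━━━━━━━━━━━━━━━━━━━━━━━━┛         
▓▓  ▓▓  ▓▓   ┃                    
▓▓  ▓▓  ▓▓   ┃                    
━━━━━━━━━━━━━┛                    
                                  


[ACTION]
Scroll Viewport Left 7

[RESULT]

                                  
                                  
━━━━━━━━━━━━━━━━━━━━━━━━━━━━━━━┓  
lculator                       ┃  
───────────────────────────────┨  
                              0┃  
─┬───┬───┬───┐                 ┃  
 │ 8 │ 9 │ ÷ │                 ┃  
─┼───┼───┼───┤                 ┃  
 │ 5 │ 6 │ × │                 ┃  
─┼───┼───┼───┤                 ┃  
 │ 2 │ 3 │ - │                 ┃  
─┼───┼───┼───┤                 ┃  
 │ . │ = │ + │                 ┃  
─┼───┼───┼───┤                 ┃  
 │ MC│ MR│ M+│                 ┃  
─┴───┴───┴───┘                 ┃  
                               ┃  
                               ┃  
━━━━━━━━━━━━━━━━━━━━━━━━━━━━━━━┛  
▓  ▓▓  ▓▓  ▓▓  ▓▓   ┃             
▓  ▓▓  ▓▓  ▓▓  ▓▓   ┃             
━━━━━━━━━━━━━━━━━━━━┛             
                                  


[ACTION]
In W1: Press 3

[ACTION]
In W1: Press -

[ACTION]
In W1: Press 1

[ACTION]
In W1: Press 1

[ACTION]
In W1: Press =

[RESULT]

                                  
                                  
━━━━━━━━━━━━━━━━━━━━━━━━━━━━━━━┓  
lculator                       ┃  
───────────────────────────────┨  
                             -8┃  
─┬───┬───┬───┐                 ┃  
 │ 8 │ 9 │ ÷ │                 ┃  
─┼───┼───┼───┤                 ┃  
 │ 5 │ 6 │ × │                 ┃  
─┼───┼───┼───┤                 ┃  
 │ 2 │ 3 │ - │                 ┃  
─┼───┼───┼───┤                 ┃  
 │ . │ = │ + │                 ┃  
─┼───┼───┼───┤                 ┃  
 │ MC│ MR│ M+│                 ┃  
─┴───┴───┴───┘                 ┃  
                               ┃  
                               ┃  
━━━━━━━━━━━━━━━━━━━━━━━━━━━━━━━┛  
▓  ▓▓  ▓▓  ▓▓  ▓▓   ┃             
▓  ▓▓  ▓▓  ▓▓  ▓▓   ┃             
━━━━━━━━━━━━━━━━━━━━┛             
                                  


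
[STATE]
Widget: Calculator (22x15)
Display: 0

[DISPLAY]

                     0
┌───┬───┬───┬───┐     
│ 7 │ 8 │ 9 │ ÷ │     
├───┼───┼───┼───┤     
│ 4 │ 5 │ 6 │ × │     
├───┼───┼───┼───┤     
│ 1 │ 2 │ 3 │ - │     
├───┼───┼───┼───┤     
│ 0 │ . │ = │ + │     
├───┼───┼───┼───┤     
│ C │ MC│ MR│ M+│     
└───┴───┴───┴───┘     
                      
                      
                      


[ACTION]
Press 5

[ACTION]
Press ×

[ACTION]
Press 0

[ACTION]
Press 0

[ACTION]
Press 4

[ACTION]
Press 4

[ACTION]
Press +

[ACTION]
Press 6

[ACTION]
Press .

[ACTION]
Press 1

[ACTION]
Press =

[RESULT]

                 226.1
┌───┬───┬───┬───┐     
│ 7 │ 8 │ 9 │ ÷ │     
├───┼───┼───┼───┤     
│ 4 │ 5 │ 6 │ × │     
├───┼───┼───┼───┤     
│ 1 │ 2 │ 3 │ - │     
├───┼───┼───┼───┤     
│ 0 │ . │ = │ + │     
├───┼───┼───┼───┤     
│ C │ MC│ MR│ M+│     
└───┴───┴───┴───┘     
                      
                      
                      


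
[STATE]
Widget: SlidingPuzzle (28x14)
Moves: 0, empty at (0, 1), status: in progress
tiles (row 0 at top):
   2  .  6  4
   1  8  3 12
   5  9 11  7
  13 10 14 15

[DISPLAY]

┌────┬────┬────┬────┐       
│  2 │    │  6 │  4 │       
├────┼────┼────┼────┤       
│  1 │  8 │  3 │ 12 │       
├────┼────┼────┼────┤       
│  5 │  9 │ 11 │  7 │       
├────┼────┼────┼────┤       
│ 13 │ 10 │ 14 │ 15 │       
└────┴────┴────┴────┘       
Moves: 0                    
                            
                            
                            
                            


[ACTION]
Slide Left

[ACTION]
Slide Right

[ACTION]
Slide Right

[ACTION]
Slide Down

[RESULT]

┌────┬────┬────┬────┐       
│    │  2 │  6 │  4 │       
├────┼────┼────┼────┤       
│  1 │  8 │  3 │ 12 │       
├────┼────┼────┼────┤       
│  5 │  9 │ 11 │  7 │       
├────┼────┼────┼────┤       
│ 13 │ 10 │ 14 │ 15 │       
└────┴────┴────┴────┘       
Moves: 3                    
                            
                            
                            
                            


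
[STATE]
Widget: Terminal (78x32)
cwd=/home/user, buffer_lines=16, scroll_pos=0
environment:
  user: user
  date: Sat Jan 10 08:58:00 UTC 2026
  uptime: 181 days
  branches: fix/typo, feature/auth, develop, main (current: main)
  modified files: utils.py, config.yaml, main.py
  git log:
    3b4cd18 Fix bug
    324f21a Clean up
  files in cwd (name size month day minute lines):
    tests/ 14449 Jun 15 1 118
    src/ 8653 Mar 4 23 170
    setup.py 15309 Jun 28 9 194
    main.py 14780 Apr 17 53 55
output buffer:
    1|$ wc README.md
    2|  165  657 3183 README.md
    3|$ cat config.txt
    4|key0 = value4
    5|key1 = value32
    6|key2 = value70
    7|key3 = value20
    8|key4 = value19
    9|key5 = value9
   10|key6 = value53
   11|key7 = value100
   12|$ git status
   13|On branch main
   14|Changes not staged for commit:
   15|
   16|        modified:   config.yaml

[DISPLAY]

$ wc README.md                                                                
  165  657 3183 README.md                                                     
$ cat config.txt                                                              
key0 = value4                                                                 
key1 = value32                                                                
key2 = value70                                                                
key3 = value20                                                                
key4 = value19                                                                
key5 = value9                                                                 
key6 = value53                                                                
key7 = value100                                                               
$ git status                                                                  
On branch main                                                                
Changes not staged for commit:                                                
                                                                              
        modified:   config.yaml                                               
$ █                                                                           
                                                                              
                                                                              
                                                                              
                                                                              
                                                                              
                                                                              
                                                                              
                                                                              
                                                                              
                                                                              
                                                                              
                                                                              
                                                                              
                                                                              
                                                                              


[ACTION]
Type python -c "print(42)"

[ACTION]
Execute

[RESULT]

$ wc README.md                                                                
  165  657 3183 README.md                                                     
$ cat config.txt                                                              
key0 = value4                                                                 
key1 = value32                                                                
key2 = value70                                                                
key3 = value20                                                                
key4 = value19                                                                
key5 = value9                                                                 
key6 = value53                                                                
key7 = value100                                                               
$ git status                                                                  
On branch main                                                                
Changes not staged for commit:                                                
                                                                              
        modified:   config.yaml                                               
$ python -c "print(42)"                                                       
42                                                                            
$ █                                                                           
                                                                              
                                                                              
                                                                              
                                                                              
                                                                              
                                                                              
                                                                              
                                                                              
                                                                              
                                                                              
                                                                              
                                                                              
                                                                              


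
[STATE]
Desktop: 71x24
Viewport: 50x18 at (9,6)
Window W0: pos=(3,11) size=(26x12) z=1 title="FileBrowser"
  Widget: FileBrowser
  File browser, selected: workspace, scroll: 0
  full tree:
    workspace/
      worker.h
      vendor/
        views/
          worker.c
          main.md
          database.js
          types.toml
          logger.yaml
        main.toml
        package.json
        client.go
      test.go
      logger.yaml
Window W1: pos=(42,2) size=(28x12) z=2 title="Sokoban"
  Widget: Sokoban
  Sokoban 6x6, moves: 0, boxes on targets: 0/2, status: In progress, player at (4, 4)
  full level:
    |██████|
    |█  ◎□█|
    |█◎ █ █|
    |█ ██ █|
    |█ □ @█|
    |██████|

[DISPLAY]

                                 ┃█  ◎□█          
                                 ┃█◎ █ █          
                                 ┃█ ██ █          
                                 ┃█ □ @█          
                                 ┃██████          
━━━━━━━━━━━━━━━━━━━┓             ┃Moves: 0  0/2   
Browser            ┃             ┃                
───────────────────┨             ┗━━━━━━━━━━━━━━━━
 workspace/        ┃                              
orker.h            ┃                              
+] vendor/         ┃                              
est.go             ┃                              
ogger.yaml         ┃                              
                   ┃                              
                   ┃                              
                   ┃                              
━━━━━━━━━━━━━━━━━━━┛                              
                                                  


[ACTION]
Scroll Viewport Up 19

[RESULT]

                                                  
                                                  
                                 ┏━━━━━━━━━━━━━━━━
                                 ┃ Sokoban        
                                 ┠────────────────
                                 ┃██████          
                                 ┃█  ◎□█          
                                 ┃█◎ █ █          
                                 ┃█ ██ █          
                                 ┃█ □ @█          
                                 ┃██████          
━━━━━━━━━━━━━━━━━━━┓             ┃Moves: 0  0/2   
Browser            ┃             ┃                
───────────────────┨             ┗━━━━━━━━━━━━━━━━
 workspace/        ┃                              
orker.h            ┃                              
+] vendor/         ┃                              
est.go             ┃                              


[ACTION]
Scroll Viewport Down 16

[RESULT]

                                 ┃█  ◎□█          
                                 ┃█◎ █ █          
                                 ┃█ ██ █          
                                 ┃█ □ @█          
                                 ┃██████          
━━━━━━━━━━━━━━━━━━━┓             ┃Moves: 0  0/2   
Browser            ┃             ┃                
───────────────────┨             ┗━━━━━━━━━━━━━━━━
 workspace/        ┃                              
orker.h            ┃                              
+] vendor/         ┃                              
est.go             ┃                              
ogger.yaml         ┃                              
                   ┃                              
                   ┃                              
                   ┃                              
━━━━━━━━━━━━━━━━━━━┛                              
                                                  


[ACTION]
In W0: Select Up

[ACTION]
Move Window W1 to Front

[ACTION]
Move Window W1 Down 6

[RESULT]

                                                  
                                                  
                                 ┏━━━━━━━━━━━━━━━━
                                 ┃ Sokoban        
                                 ┠────────────────
━━━━━━━━━━━━━━━━━━━┓             ┃██████          
Browser            ┃             ┃█  ◎□█          
───────────────────┨             ┃█◎ █ █          
 workspace/        ┃             ┃█ ██ █          
orker.h            ┃             ┃█ □ @█          
+] vendor/         ┃             ┃██████          
est.go             ┃             ┃Moves: 0  0/2   
ogger.yaml         ┃             ┃                
                   ┃             ┗━━━━━━━━━━━━━━━━
                   ┃                              
                   ┃                              
━━━━━━━━━━━━━━━━━━━┛                              
                                                  
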